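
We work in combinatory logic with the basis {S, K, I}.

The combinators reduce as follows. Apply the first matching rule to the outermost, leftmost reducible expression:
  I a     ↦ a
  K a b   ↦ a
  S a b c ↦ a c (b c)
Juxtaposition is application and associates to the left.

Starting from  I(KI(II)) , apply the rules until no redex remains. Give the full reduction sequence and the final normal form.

Answer: normal form = I  (in 2 steps)

Derivation:
  start: I(KI(II))
  step 1: KI(II)
  step 2: I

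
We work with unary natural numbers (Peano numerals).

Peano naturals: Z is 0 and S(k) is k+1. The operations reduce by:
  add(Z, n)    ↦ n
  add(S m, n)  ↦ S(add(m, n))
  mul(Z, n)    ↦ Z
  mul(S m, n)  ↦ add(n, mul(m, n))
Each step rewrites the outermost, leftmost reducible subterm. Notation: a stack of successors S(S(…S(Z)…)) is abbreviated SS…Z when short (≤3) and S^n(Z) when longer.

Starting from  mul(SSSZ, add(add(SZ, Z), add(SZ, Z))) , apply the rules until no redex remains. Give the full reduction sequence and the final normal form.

Answer: normal form = S^6(Z)  (in 31 steps)

Working:
  start: mul(SSSZ, add(add(SZ, Z), add(SZ, Z)))
  step 1: add(add(add(SZ, Z), add(SZ, Z)), mul(SSZ, add(add(SZ, Z), add(SZ, Z))))
  step 2: add(add(S(add(Z, Z)), add(SZ, Z)), mul(SSZ, add(add(SZ, Z), add(SZ, Z))))
  step 3: add(S(add(add(Z, Z), add(SZ, Z))), mul(SSZ, add(add(SZ, Z), add(SZ, Z))))
  step 4: S(add(add(add(Z, Z), add(SZ, Z)), mul(SSZ, add(add(SZ, Z), add(SZ, Z)))))
  step 5: S(add(add(Z, add(SZ, Z)), mul(SSZ, add(add(SZ, Z), add(SZ, Z)))))
  step 6: S(add(add(SZ, Z), mul(SSZ, add(add(SZ, Z), add(SZ, Z)))))
  step 7: S(add(S(add(Z, Z)), mul(SSZ, add(add(SZ, Z), add(SZ, Z)))))
  step 8: S(S(add(add(Z, Z), mul(SSZ, add(add(SZ, Z), add(SZ, Z))))))
  step 9: S(S(add(Z, mul(SSZ, add(add(SZ, Z), add(SZ, Z))))))
  step 10: S(S(mul(SSZ, add(add(SZ, Z), add(SZ, Z)))))
  step 11: S(S(add(add(add(SZ, Z), add(SZ, Z)), mul(SZ, add(add(SZ, Z), add(SZ, Z))))))
  step 12: S(S(add(add(S(add(Z, Z)), add(SZ, Z)), mul(SZ, add(add(SZ, Z), add(SZ, Z))))))
  step 13: S(S(add(S(add(add(Z, Z), add(SZ, Z))), mul(SZ, add(add(SZ, Z), add(SZ, Z))))))
  step 14: S(S(S(add(add(add(Z, Z), add(SZ, Z)), mul(SZ, add(add(SZ, Z), add(SZ, Z)))))))
  step 15: S(S(S(add(add(Z, add(SZ, Z)), mul(SZ, add(add(SZ, Z), add(SZ, Z)))))))
  step 16: S(S(S(add(add(SZ, Z), mul(SZ, add(add(SZ, Z), add(SZ, Z)))))))
  step 17: S(S(S(add(S(add(Z, Z)), mul(SZ, add(add(SZ, Z), add(SZ, Z)))))))
  step 18: S(S(S(S(add(add(Z, Z), mul(SZ, add(add(SZ, Z), add(SZ, Z))))))))
  step 19: S(S(S(S(add(Z, mul(SZ, add(add(SZ, Z), add(SZ, Z))))))))
  step 20: S(S(S(S(mul(SZ, add(add(SZ, Z), add(SZ, Z)))))))
  step 21: S(S(S(S(add(add(add(SZ, Z), add(SZ, Z)), mul(Z, add(add(SZ, Z), add(SZ, Z))))))))
  step 22: S(S(S(S(add(add(S(add(Z, Z)), add(SZ, Z)), mul(Z, add(add(SZ, Z), add(SZ, Z))))))))
  step 23: S(S(S(S(add(S(add(add(Z, Z), add(SZ, Z))), mul(Z, add(add(SZ, Z), add(SZ, Z))))))))
  step 24: S(S(S(S(S(add(add(add(Z, Z), add(SZ, Z)), mul(Z, add(add(SZ, Z), add(SZ, Z)))))))))
  step 25: S(S(S(S(S(add(add(Z, add(SZ, Z)), mul(Z, add(add(SZ, Z), add(SZ, Z)))))))))
  step 26: S(S(S(S(S(add(add(SZ, Z), mul(Z, add(add(SZ, Z), add(SZ, Z)))))))))
  step 27: S(S(S(S(S(add(S(add(Z, Z)), mul(Z, add(add(SZ, Z), add(SZ, Z)))))))))
  step 28: S(S(S(S(S(S(add(add(Z, Z), mul(Z, add(add(SZ, Z), add(SZ, Z))))))))))
  step 29: S(S(S(S(S(S(add(Z, mul(Z, add(add(SZ, Z), add(SZ, Z))))))))))
  step 30: S(S(S(S(S(S(mul(Z, add(add(SZ, Z), add(SZ, Z)))))))))
  step 31: S^6(Z)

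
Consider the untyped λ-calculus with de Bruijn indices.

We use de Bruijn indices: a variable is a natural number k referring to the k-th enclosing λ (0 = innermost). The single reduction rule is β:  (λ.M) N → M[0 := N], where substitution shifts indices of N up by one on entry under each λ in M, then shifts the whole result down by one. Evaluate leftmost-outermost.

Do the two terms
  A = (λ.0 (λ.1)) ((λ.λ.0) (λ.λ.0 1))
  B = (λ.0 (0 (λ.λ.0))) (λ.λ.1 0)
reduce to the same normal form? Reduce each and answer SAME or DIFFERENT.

Answer: SAME — A ⇓ λ.λ.0, B ⇓ λ.λ.0

Working:
Term A:
  start: (λ.0 (λ.1)) ((λ.λ.0) (λ.λ.0 1))
  →1  (λ.λ.0) (λ.λ.0 1) (λ.(λ.λ.0) (λ.λ.0 1))
  →2  (λ.0) (λ.(λ.λ.0) (λ.λ.0 1))
  →3  λ.(λ.λ.0) (λ.λ.0 1)
  →4  λ.λ.0

Term B:
  start: (λ.0 (0 (λ.λ.0))) (λ.λ.1 0)
  →1  (λ.λ.1 0) ((λ.λ.1 0) (λ.λ.0))
  →2  λ.(λ.λ.1 0) (λ.λ.0) 0
  →3  λ.(λ.(λ.λ.0) 0) 0
  →4  λ.(λ.λ.0) 0
  →5  λ.λ.0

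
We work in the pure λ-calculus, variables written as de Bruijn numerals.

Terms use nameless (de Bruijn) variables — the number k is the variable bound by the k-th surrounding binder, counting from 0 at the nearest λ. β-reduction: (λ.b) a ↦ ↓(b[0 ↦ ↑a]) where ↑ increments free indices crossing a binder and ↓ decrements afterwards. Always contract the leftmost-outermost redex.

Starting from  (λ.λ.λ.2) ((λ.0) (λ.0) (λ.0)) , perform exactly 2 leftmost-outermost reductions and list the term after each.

  start: (λ.λ.λ.2) ((λ.0) (λ.0) (λ.0))
  →1  λ.λ.(λ.0) (λ.0) (λ.0)
  →2  λ.λ.(λ.0) (λ.0)

Answer: after 2 steps: λ.λ.(λ.0) (λ.0)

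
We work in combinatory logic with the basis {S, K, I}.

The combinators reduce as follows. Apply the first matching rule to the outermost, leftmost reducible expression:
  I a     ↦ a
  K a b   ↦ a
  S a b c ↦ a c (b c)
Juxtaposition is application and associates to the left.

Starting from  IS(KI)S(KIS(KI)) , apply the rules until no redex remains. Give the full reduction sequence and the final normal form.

  start: IS(KI)S(KIS(KI))
  step 1: S(KI)S(KIS(KI))
  step 2: KI(KIS(KI))(S(KIS(KI)))
  step 3: I(S(KIS(KI)))
  step 4: S(KIS(KI))
  step 5: S(I(KI))
  step 6: S(KI)

Answer: normal form = S(KI)  (in 6 steps)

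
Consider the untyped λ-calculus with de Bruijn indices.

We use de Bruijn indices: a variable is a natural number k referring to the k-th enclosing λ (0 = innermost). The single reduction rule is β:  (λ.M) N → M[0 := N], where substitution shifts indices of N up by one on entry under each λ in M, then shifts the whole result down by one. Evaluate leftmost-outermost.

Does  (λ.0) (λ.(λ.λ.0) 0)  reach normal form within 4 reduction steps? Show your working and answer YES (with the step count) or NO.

  start: (λ.0) (λ.(λ.λ.0) 0)
  →1  λ.(λ.λ.0) 0
  →2  λ.λ.0

Answer: YES — reaches normal form λ.λ.0 in 2 ≤ 4 steps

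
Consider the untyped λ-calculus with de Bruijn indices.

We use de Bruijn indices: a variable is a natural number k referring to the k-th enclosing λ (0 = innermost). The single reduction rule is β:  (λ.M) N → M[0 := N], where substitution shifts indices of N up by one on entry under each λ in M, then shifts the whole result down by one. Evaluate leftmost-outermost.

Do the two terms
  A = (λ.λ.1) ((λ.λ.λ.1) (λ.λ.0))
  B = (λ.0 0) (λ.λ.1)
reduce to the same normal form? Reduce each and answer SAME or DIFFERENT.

Answer: SAME — A ⇓ λ.λ.λ.1, B ⇓ λ.λ.λ.1

Reduction:
Term A:
  start: (λ.λ.1) ((λ.λ.λ.1) (λ.λ.0))
  step 1: λ.(λ.λ.λ.1) (λ.λ.0)
  step 2: λ.λ.λ.1

Term B:
  start: (λ.0 0) (λ.λ.1)
  step 1: (λ.λ.1) (λ.λ.1)
  step 2: λ.λ.λ.1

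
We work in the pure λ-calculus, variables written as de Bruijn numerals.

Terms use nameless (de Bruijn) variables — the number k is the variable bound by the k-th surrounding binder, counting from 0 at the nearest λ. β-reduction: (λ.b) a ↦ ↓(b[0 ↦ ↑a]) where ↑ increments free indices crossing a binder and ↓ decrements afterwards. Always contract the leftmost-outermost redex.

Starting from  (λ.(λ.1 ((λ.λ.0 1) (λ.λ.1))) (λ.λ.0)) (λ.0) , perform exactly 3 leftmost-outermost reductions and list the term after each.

Answer: after 3 steps: (λ.λ.0 1) (λ.λ.1)

Derivation:
  start: (λ.(λ.1 ((λ.λ.0 1) (λ.λ.1))) (λ.λ.0)) (λ.0)
  [1] (λ.(λ.0) ((λ.λ.0 1) (λ.λ.1))) (λ.λ.0)
  [2] (λ.0) ((λ.λ.0 1) (λ.λ.1))
  [3] (λ.λ.0 1) (λ.λ.1)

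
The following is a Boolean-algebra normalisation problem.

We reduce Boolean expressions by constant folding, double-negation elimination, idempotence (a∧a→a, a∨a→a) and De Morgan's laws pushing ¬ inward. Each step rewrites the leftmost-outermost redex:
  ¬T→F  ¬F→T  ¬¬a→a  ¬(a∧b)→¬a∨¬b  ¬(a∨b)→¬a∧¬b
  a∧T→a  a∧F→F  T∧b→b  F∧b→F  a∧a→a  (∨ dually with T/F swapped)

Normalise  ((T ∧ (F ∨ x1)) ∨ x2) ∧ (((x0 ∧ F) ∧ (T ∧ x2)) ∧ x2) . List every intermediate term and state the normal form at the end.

Answer: normal form = F  (in 6 steps)

Working:
  start: ((T ∧ (F ∨ x1)) ∨ x2) ∧ (((x0 ∧ F) ∧ (T ∧ x2)) ∧ x2)
  step 1: ((F ∨ x1) ∨ x2) ∧ (((x0 ∧ F) ∧ (T ∧ x2)) ∧ x2)
  step 2: (x1 ∨ x2) ∧ (((x0 ∧ F) ∧ (T ∧ x2)) ∧ x2)
  step 3: (x1 ∨ x2) ∧ ((F ∧ (T ∧ x2)) ∧ x2)
  step 4: (x1 ∨ x2) ∧ (F ∧ x2)
  step 5: (x1 ∨ x2) ∧ F
  step 6: F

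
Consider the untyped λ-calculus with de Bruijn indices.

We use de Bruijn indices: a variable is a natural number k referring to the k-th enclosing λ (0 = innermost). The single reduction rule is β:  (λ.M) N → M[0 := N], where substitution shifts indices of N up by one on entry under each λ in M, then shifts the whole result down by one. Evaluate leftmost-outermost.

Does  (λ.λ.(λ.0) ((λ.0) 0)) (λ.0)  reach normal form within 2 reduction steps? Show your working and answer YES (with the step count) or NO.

Answer: NO — after 2 steps the term is λ.(λ.0) 0, not yet normal

Reduction:
  start: (λ.λ.(λ.0) ((λ.0) 0)) (λ.0)
  [1] λ.(λ.0) ((λ.0) 0)
  [2] λ.(λ.0) 0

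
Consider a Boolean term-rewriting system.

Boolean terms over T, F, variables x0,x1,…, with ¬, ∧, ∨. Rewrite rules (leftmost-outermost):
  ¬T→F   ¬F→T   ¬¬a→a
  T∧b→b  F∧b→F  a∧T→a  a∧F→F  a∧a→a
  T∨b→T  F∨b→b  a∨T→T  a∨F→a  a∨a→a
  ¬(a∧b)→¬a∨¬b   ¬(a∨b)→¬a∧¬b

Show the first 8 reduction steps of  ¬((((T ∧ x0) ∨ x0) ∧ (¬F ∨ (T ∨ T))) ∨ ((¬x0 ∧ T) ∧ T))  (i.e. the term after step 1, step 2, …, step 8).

  start: ¬((((T ∧ x0) ∨ x0) ∧ (¬F ∨ (T ∨ T))) ∨ ((¬x0 ∧ T) ∧ T))
  step 1: ¬(((T ∧ x0) ∨ x0) ∧ (¬F ∨ (T ∨ T))) ∧ ¬((¬x0 ∧ T) ∧ T)
  step 2: (¬((T ∧ x0) ∨ x0) ∨ ¬(¬F ∨ (T ∨ T))) ∧ ¬((¬x0 ∧ T) ∧ T)
  step 3: ((¬(T ∧ x0) ∧ ¬x0) ∨ ¬(¬F ∨ (T ∨ T))) ∧ ¬((¬x0 ∧ T) ∧ T)
  step 4: (((¬T ∨ ¬x0) ∧ ¬x0) ∨ ¬(¬F ∨ (T ∨ T))) ∧ ¬((¬x0 ∧ T) ∧ T)
  step 5: (((F ∨ ¬x0) ∧ ¬x0) ∨ ¬(¬F ∨ (T ∨ T))) ∧ ¬((¬x0 ∧ T) ∧ T)
  step 6: ((¬x0 ∧ ¬x0) ∨ ¬(¬F ∨ (T ∨ T))) ∧ ¬((¬x0 ∧ T) ∧ T)
  step 7: (¬x0 ∨ ¬(¬F ∨ (T ∨ T))) ∧ ¬((¬x0 ∧ T) ∧ T)
  step 8: (¬x0 ∨ (¬¬F ∧ ¬(T ∨ T))) ∧ ¬((¬x0 ∧ T) ∧ T)

Answer: after 8 steps: (¬x0 ∨ (¬¬F ∧ ¬(T ∨ T))) ∧ ¬((¬x0 ∧ T) ∧ T)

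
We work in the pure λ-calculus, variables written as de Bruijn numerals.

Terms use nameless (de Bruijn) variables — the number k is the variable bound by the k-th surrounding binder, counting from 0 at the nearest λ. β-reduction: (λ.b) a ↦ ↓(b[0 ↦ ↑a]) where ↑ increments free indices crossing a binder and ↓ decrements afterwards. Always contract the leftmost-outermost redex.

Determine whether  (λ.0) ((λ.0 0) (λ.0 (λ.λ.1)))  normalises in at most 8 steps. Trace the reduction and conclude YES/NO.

  start: (λ.0) ((λ.0 0) (λ.0 (λ.λ.1)))
  →1  (λ.0 0) (λ.0 (λ.λ.1))
  →2  (λ.0 (λ.λ.1)) (λ.0 (λ.λ.1))
  →3  (λ.0 (λ.λ.1)) (λ.λ.1)
  →4  (λ.λ.1) (λ.λ.1)
  →5  λ.λ.λ.1

Answer: YES — reaches normal form λ.λ.λ.1 in 5 ≤ 8 steps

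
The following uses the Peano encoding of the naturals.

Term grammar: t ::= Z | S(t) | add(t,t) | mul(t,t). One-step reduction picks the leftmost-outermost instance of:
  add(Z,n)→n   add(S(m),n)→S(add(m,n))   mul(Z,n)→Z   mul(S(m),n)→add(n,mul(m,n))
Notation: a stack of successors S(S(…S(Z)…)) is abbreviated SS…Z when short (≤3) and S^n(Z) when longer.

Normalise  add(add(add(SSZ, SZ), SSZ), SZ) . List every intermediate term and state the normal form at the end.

  start: add(add(add(SSZ, SZ), SSZ), SZ)
  →1  add(add(S(add(SZ, SZ)), SSZ), SZ)
  →2  add(S(add(add(SZ, SZ), SSZ)), SZ)
  →3  S(add(add(add(SZ, SZ), SSZ), SZ))
  →4  S(add(add(S(add(Z, SZ)), SSZ), SZ))
  →5  S(add(S(add(add(Z, SZ), SSZ)), SZ))
  →6  S(S(add(add(add(Z, SZ), SSZ), SZ)))
  →7  S(S(add(add(SZ, SSZ), SZ)))
  →8  S(S(add(S(add(Z, SSZ)), SZ)))
  →9  S(S(S(add(add(Z, SSZ), SZ))))
  →10  S(S(S(add(SSZ, SZ))))
  →11  S(S(S(S(add(SZ, SZ)))))
  →12  S(S(S(S(S(add(Z, SZ))))))
  →13  S^6(Z)

Answer: normal form = S^6(Z)  (in 13 steps)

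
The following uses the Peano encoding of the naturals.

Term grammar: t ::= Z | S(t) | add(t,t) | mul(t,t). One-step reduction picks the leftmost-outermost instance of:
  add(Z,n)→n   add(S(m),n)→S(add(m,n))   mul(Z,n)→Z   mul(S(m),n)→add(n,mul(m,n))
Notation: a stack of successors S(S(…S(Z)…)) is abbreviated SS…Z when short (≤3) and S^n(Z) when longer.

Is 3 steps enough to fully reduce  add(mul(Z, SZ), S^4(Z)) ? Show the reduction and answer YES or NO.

  start: add(mul(Z, SZ), S^4(Z))
  [1] add(Z, S^4(Z))
  [2] S^4(Z)

Answer: YES — reaches normal form S^4(Z) in 2 ≤ 3 steps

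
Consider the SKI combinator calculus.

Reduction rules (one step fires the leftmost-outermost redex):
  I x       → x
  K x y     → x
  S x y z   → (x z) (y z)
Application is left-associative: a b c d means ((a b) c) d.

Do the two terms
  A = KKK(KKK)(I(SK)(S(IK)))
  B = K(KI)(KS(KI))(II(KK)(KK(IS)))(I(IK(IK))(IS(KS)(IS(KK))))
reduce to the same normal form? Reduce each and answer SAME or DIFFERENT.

Answer: SAME — A ⇓ K, B ⇓ K

Reduction:
Term A:
  start: KKK(KKK)(I(SK)(S(IK)))
  [1] K(KKK)(I(SK)(S(IK)))
  [2] KKK
  [3] K

Term B:
  start: K(KI)(KS(KI))(II(KK)(KK(IS)))(I(IK(IK))(IS(KS)(IS(KK))))
  [1] KI(II(KK)(KK(IS)))(I(IK(IK))(IS(KS)(IS(KK))))
  [2] I(I(IK(IK))(IS(KS)(IS(KK))))
  [3] I(IK(IK))(IS(KS)(IS(KK)))
  [4] IK(IK)(IS(KS)(IS(KK)))
  [5] K(IK)(IS(KS)(IS(KK)))
  [6] IK
  [7] K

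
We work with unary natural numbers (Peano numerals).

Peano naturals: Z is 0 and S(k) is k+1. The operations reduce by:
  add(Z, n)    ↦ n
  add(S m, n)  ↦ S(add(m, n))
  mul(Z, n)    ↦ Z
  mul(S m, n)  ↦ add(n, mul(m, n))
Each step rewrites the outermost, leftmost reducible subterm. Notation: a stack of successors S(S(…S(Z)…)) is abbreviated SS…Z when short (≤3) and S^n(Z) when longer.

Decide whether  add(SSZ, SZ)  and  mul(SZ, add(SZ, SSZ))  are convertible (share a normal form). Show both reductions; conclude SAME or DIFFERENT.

Answer: SAME — A ⇓ SSSZ, B ⇓ SSSZ

Working:
Term A:
  start: add(SSZ, SZ)
  →1  S(add(SZ, SZ))
  →2  S(S(add(Z, SZ)))
  →3  SSSZ

Term B:
  start: mul(SZ, add(SZ, SSZ))
  →1  add(add(SZ, SSZ), mul(Z, add(SZ, SSZ)))
  →2  add(S(add(Z, SSZ)), mul(Z, add(SZ, SSZ)))
  →3  S(add(add(Z, SSZ), mul(Z, add(SZ, SSZ))))
  →4  S(add(SSZ, mul(Z, add(SZ, SSZ))))
  →5  S(S(add(SZ, mul(Z, add(SZ, SSZ)))))
  →6  S(S(S(add(Z, mul(Z, add(SZ, SSZ))))))
  →7  S(S(S(mul(Z, add(SZ, SSZ)))))
  →8  SSSZ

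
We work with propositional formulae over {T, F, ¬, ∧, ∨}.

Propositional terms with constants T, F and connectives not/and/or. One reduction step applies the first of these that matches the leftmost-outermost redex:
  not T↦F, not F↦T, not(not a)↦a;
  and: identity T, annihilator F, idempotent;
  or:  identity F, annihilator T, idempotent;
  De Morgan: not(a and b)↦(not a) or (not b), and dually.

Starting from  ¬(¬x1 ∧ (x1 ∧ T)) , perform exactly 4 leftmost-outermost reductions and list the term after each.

  start: ¬(¬x1 ∧ (x1 ∧ T))
  →1  ¬¬x1 ∨ ¬(x1 ∧ T)
  →2  x1 ∨ ¬(x1 ∧ T)
  →3  x1 ∨ (¬x1 ∨ ¬T)
  →4  x1 ∨ (¬x1 ∨ F)

Answer: after 4 steps: x1 ∨ (¬x1 ∨ F)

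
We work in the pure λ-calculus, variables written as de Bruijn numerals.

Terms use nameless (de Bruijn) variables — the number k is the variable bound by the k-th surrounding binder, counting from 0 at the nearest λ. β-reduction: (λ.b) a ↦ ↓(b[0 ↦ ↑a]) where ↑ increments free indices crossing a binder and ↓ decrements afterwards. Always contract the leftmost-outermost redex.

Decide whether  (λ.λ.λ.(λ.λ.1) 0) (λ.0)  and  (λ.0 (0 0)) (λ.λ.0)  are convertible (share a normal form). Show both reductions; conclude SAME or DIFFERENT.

Term A:
  start: (λ.λ.λ.(λ.λ.1) 0) (λ.0)
  step 1: λ.λ.(λ.λ.1) 0
  step 2: λ.λ.λ.1

Term B:
  start: (λ.0 (0 0)) (λ.λ.0)
  step 1: (λ.λ.0) ((λ.λ.0) (λ.λ.0))
  step 2: λ.0

Answer: DIFFERENT — A ⇓ λ.λ.λ.1, B ⇓ λ.0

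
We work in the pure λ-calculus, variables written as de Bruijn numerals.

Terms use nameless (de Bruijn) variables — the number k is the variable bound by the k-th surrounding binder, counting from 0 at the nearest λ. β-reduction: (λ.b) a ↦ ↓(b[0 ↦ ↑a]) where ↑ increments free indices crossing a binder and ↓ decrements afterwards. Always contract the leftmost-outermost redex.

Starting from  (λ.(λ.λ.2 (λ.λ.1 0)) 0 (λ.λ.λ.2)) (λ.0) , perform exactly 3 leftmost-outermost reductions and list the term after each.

Answer: after 3 steps: (λ.0) (λ.λ.1 0)

Reduction:
  start: (λ.(λ.λ.2 (λ.λ.1 0)) 0 (λ.λ.λ.2)) (λ.0)
  →1  (λ.λ.(λ.0) (λ.λ.1 0)) (λ.0) (λ.λ.λ.2)
  →2  (λ.(λ.0) (λ.λ.1 0)) (λ.λ.λ.2)
  →3  (λ.0) (λ.λ.1 0)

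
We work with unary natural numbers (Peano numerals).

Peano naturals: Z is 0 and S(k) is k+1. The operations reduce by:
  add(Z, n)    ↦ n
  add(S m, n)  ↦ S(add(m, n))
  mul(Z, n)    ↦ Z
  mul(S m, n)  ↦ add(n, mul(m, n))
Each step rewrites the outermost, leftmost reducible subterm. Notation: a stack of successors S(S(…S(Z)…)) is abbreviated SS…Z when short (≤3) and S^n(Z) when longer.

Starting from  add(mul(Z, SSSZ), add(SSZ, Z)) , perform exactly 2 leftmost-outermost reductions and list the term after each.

  start: add(mul(Z, SSSZ), add(SSZ, Z))
  [1] add(Z, add(SSZ, Z))
  [2] add(SSZ, Z)

Answer: after 2 steps: add(SSZ, Z)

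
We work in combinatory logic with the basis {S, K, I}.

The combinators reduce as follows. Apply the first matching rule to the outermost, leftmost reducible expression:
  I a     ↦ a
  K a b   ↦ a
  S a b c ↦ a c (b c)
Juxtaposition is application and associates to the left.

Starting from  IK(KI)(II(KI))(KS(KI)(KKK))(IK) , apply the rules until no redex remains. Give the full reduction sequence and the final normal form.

  start: IK(KI)(II(KI))(KS(KI)(KKK))(IK)
  →1  K(KI)(II(KI))(KS(KI)(KKK))(IK)
  →2  KI(KS(KI)(KKK))(IK)
  →3  I(IK)
  →4  IK
  →5  K

Answer: normal form = K  (in 5 steps)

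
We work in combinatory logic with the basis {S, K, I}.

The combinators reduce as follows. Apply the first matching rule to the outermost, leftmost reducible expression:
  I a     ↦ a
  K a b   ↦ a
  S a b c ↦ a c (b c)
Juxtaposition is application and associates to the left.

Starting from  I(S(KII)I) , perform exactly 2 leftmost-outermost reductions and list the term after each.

  start: I(S(KII)I)
  →1  S(KII)I
  →2  SII

Answer: after 2 steps: SII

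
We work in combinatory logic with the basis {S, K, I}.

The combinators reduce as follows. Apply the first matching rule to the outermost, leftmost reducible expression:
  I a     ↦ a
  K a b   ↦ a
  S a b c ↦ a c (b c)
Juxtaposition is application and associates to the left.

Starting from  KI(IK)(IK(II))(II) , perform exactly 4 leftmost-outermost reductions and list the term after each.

  start: KI(IK)(IK(II))(II)
  →1  I(IK(II))(II)
  →2  IK(II)(II)
  →3  K(II)(II)
  →4  II

Answer: after 4 steps: II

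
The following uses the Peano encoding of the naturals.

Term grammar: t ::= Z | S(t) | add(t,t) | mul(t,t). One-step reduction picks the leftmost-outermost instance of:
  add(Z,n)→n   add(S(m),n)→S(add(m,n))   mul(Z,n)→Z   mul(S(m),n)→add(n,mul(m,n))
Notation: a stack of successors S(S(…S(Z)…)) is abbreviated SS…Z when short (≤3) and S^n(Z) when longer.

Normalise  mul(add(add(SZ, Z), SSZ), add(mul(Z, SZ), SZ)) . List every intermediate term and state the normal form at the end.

  start: mul(add(add(SZ, Z), SSZ), add(mul(Z, SZ), SZ))
  →1  mul(add(S(add(Z, Z)), SSZ), add(mul(Z, SZ), SZ))
  →2  mul(S(add(add(Z, Z), SSZ)), add(mul(Z, SZ), SZ))
  →3  add(add(mul(Z, SZ), SZ), mul(add(add(Z, Z), SSZ), add(mul(Z, SZ), SZ)))
  →4  add(add(Z, SZ), mul(add(add(Z, Z), SSZ), add(mul(Z, SZ), SZ)))
  →5  add(SZ, mul(add(add(Z, Z), SSZ), add(mul(Z, SZ), SZ)))
  →6  S(add(Z, mul(add(add(Z, Z), SSZ), add(mul(Z, SZ), SZ))))
  →7  S(mul(add(add(Z, Z), SSZ), add(mul(Z, SZ), SZ)))
  →8  S(mul(add(Z, SSZ), add(mul(Z, SZ), SZ)))
  →9  S(mul(SSZ, add(mul(Z, SZ), SZ)))
  →10  S(add(add(mul(Z, SZ), SZ), mul(SZ, add(mul(Z, SZ), SZ))))
  →11  S(add(add(Z, SZ), mul(SZ, add(mul(Z, SZ), SZ))))
  →12  S(add(SZ, mul(SZ, add(mul(Z, SZ), SZ))))
  →13  S(S(add(Z, mul(SZ, add(mul(Z, SZ), SZ)))))
  →14  S(S(mul(SZ, add(mul(Z, SZ), SZ))))
  →15  S(S(add(add(mul(Z, SZ), SZ), mul(Z, add(mul(Z, SZ), SZ)))))
  →16  S(S(add(add(Z, SZ), mul(Z, add(mul(Z, SZ), SZ)))))
  →17  S(S(add(SZ, mul(Z, add(mul(Z, SZ), SZ)))))
  →18  S(S(S(add(Z, mul(Z, add(mul(Z, SZ), SZ))))))
  →19  S(S(S(mul(Z, add(mul(Z, SZ), SZ)))))
  →20  SSSZ

Answer: normal form = SSSZ  (in 20 steps)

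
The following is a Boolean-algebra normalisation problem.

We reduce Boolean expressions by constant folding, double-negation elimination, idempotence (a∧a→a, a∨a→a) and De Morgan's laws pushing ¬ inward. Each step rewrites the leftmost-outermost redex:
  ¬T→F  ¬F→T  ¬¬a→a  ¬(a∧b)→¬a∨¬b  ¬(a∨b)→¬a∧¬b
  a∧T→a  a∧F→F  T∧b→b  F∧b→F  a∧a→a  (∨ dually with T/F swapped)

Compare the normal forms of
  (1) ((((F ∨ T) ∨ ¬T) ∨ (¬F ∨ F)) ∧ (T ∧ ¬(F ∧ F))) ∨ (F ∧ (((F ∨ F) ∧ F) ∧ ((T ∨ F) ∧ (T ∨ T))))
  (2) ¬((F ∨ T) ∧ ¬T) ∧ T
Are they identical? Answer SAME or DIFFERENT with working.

Answer: SAME — A ⇓ T, B ⇓ T

Derivation:
Term A:
  start: ((((F ∨ T) ∨ ¬T) ∨ (¬F ∨ F)) ∧ (T ∧ ¬(F ∧ F))) ∨ (F ∧ (((F ∨ F) ∧ F) ∧ ((T ∨ F) ∧ (T ∨ T))))
  step 1: (((T ∨ ¬T) ∨ (¬F ∨ F)) ∧ (T ∧ ¬(F ∧ F))) ∨ (F ∧ (((F ∨ F) ∧ F) ∧ ((T ∨ F) ∧ (T ∨ T))))
  step 2: ((T ∨ (¬F ∨ F)) ∧ (T ∧ ¬(F ∧ F))) ∨ (F ∧ (((F ∨ F) ∧ F) ∧ ((T ∨ F) ∧ (T ∨ T))))
  step 3: (T ∧ (T ∧ ¬(F ∧ F))) ∨ (F ∧ (((F ∨ F) ∧ F) ∧ ((T ∨ F) ∧ (T ∨ T))))
  step 4: (T ∧ ¬(F ∧ F)) ∨ (F ∧ (((F ∨ F) ∧ F) ∧ ((T ∨ F) ∧ (T ∨ T))))
  step 5: ¬(F ∧ F) ∨ (F ∧ (((F ∨ F) ∧ F) ∧ ((T ∨ F) ∧ (T ∨ T))))
  step 6: (¬F ∨ ¬F) ∨ (F ∧ (((F ∨ F) ∧ F) ∧ ((T ∨ F) ∧ (T ∨ T))))
  step 7: ¬F ∨ (F ∧ (((F ∨ F) ∧ F) ∧ ((T ∨ F) ∧ (T ∨ T))))
  step 8: T ∨ (F ∧ (((F ∨ F) ∧ F) ∧ ((T ∨ F) ∧ (T ∨ T))))
  step 9: T

Term B:
  start: ¬((F ∨ T) ∧ ¬T) ∧ T
  step 1: ¬((F ∨ T) ∧ ¬T)
  step 2: ¬(F ∨ T) ∨ ¬¬T
  step 3: (¬F ∧ ¬T) ∨ ¬¬T
  step 4: (T ∧ ¬T) ∨ ¬¬T
  step 5: ¬T ∨ ¬¬T
  step 6: F ∨ ¬¬T
  step 7: ¬¬T
  step 8: T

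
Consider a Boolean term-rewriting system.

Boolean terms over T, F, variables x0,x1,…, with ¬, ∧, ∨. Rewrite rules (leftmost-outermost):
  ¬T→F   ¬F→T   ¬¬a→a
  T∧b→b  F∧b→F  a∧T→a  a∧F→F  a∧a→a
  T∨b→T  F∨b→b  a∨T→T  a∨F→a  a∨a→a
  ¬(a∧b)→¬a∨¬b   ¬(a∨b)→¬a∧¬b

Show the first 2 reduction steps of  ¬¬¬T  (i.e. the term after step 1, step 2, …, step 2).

  start: ¬¬¬T
  [1] ¬T
  [2] F

Answer: after 2 steps: F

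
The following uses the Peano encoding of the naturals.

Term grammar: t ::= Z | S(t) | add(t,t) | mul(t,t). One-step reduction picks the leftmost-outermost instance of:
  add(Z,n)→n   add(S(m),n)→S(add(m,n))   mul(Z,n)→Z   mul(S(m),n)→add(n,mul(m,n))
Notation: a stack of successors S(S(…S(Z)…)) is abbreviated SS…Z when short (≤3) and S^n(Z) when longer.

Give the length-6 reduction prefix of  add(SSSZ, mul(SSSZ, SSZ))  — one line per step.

Answer: after 6 steps: S(S(S(S(add(SZ, mul(SSZ, SSZ))))))

Derivation:
  start: add(SSSZ, mul(SSSZ, SSZ))
  step 1: S(add(SSZ, mul(SSSZ, SSZ)))
  step 2: S(S(add(SZ, mul(SSSZ, SSZ))))
  step 3: S(S(S(add(Z, mul(SSSZ, SSZ)))))
  step 4: S(S(S(mul(SSSZ, SSZ))))
  step 5: S(S(S(add(SSZ, mul(SSZ, SSZ)))))
  step 6: S(S(S(S(add(SZ, mul(SSZ, SSZ))))))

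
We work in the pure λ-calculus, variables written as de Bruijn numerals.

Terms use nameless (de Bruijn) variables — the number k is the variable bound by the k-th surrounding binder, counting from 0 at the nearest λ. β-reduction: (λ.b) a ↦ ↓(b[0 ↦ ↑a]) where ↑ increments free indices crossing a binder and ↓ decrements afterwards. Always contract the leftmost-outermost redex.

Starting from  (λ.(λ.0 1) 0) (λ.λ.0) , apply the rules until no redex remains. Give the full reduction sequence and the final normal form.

Answer: normal form = λ.0  (in 3 steps)

Working:
  start: (λ.(λ.0 1) 0) (λ.λ.0)
  →1  (λ.0 (λ.λ.0)) (λ.λ.0)
  →2  (λ.λ.0) (λ.λ.0)
  →3  λ.0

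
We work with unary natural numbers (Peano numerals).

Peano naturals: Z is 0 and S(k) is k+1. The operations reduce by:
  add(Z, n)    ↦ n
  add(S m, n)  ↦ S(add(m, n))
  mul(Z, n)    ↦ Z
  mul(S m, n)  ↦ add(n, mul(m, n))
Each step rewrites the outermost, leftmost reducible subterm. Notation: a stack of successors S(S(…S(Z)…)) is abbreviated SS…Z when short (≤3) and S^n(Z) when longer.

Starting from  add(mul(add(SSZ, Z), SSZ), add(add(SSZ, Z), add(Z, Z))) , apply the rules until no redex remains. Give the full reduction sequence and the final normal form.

  start: add(mul(add(SSZ, Z), SSZ), add(add(SSZ, Z), add(Z, Z)))
  step 1: add(mul(S(add(SZ, Z)), SSZ), add(add(SSZ, Z), add(Z, Z)))
  step 2: add(add(SSZ, mul(add(SZ, Z), SSZ)), add(add(SSZ, Z), add(Z, Z)))
  step 3: add(S(add(SZ, mul(add(SZ, Z), SSZ))), add(add(SSZ, Z), add(Z, Z)))
  step 4: S(add(add(SZ, mul(add(SZ, Z), SSZ)), add(add(SSZ, Z), add(Z, Z))))
  step 5: S(add(S(add(Z, mul(add(SZ, Z), SSZ))), add(add(SSZ, Z), add(Z, Z))))
  step 6: S(S(add(add(Z, mul(add(SZ, Z), SSZ)), add(add(SSZ, Z), add(Z, Z)))))
  step 7: S(S(add(mul(add(SZ, Z), SSZ), add(add(SSZ, Z), add(Z, Z)))))
  step 8: S(S(add(mul(S(add(Z, Z)), SSZ), add(add(SSZ, Z), add(Z, Z)))))
  step 9: S(S(add(add(SSZ, mul(add(Z, Z), SSZ)), add(add(SSZ, Z), add(Z, Z)))))
  step 10: S(S(add(S(add(SZ, mul(add(Z, Z), SSZ))), add(add(SSZ, Z), add(Z, Z)))))
  step 11: S(S(S(add(add(SZ, mul(add(Z, Z), SSZ)), add(add(SSZ, Z), add(Z, Z))))))
  step 12: S(S(S(add(S(add(Z, mul(add(Z, Z), SSZ))), add(add(SSZ, Z), add(Z, Z))))))
  step 13: S(S(S(S(add(add(Z, mul(add(Z, Z), SSZ)), add(add(SSZ, Z), add(Z, Z)))))))
  step 14: S(S(S(S(add(mul(add(Z, Z), SSZ), add(add(SSZ, Z), add(Z, Z)))))))
  step 15: S(S(S(S(add(mul(Z, SSZ), add(add(SSZ, Z), add(Z, Z)))))))
  step 16: S(S(S(S(add(Z, add(add(SSZ, Z), add(Z, Z)))))))
  step 17: S(S(S(S(add(add(SSZ, Z), add(Z, Z))))))
  step 18: S(S(S(S(add(S(add(SZ, Z)), add(Z, Z))))))
  step 19: S(S(S(S(S(add(add(SZ, Z), add(Z, Z)))))))
  step 20: S(S(S(S(S(add(S(add(Z, Z)), add(Z, Z)))))))
  step 21: S(S(S(S(S(S(add(add(Z, Z), add(Z, Z))))))))
  step 22: S(S(S(S(S(S(add(Z, add(Z, Z))))))))
  step 23: S(S(S(S(S(S(add(Z, Z)))))))
  step 24: S^6(Z)

Answer: normal form = S^6(Z)  (in 24 steps)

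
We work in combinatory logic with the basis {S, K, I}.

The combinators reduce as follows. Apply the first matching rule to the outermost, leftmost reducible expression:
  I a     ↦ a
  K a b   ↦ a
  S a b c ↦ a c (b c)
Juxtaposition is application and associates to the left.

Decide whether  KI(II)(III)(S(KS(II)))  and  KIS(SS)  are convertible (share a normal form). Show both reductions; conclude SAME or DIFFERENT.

Term A:
  start: KI(II)(III)(S(KS(II)))
  [1] I(III)(S(KS(II)))
  [2] III(S(KS(II)))
  [3] II(S(KS(II)))
  [4] I(S(KS(II)))
  [5] S(KS(II))
  [6] SS

Term B:
  start: KIS(SS)
  [1] I(SS)
  [2] SS

Answer: SAME — A ⇓ SS, B ⇓ SS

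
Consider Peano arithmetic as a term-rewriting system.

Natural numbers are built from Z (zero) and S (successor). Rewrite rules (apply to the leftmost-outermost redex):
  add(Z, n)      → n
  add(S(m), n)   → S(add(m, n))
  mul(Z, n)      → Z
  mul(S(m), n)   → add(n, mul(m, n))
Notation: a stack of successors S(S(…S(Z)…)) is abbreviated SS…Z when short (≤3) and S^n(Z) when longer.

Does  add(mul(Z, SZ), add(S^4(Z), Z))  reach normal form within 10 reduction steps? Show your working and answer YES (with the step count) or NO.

Answer: YES — reaches normal form S^4(Z) in 7 ≤ 10 steps

Derivation:
  start: add(mul(Z, SZ), add(S^4(Z), Z))
  →1  add(Z, add(S^4(Z), Z))
  →2  add(S^4(Z), Z)
  →3  S(add(SSSZ, Z))
  →4  S(S(add(SSZ, Z)))
  →5  S(S(S(add(SZ, Z))))
  →6  S(S(S(S(add(Z, Z)))))
  →7  S^4(Z)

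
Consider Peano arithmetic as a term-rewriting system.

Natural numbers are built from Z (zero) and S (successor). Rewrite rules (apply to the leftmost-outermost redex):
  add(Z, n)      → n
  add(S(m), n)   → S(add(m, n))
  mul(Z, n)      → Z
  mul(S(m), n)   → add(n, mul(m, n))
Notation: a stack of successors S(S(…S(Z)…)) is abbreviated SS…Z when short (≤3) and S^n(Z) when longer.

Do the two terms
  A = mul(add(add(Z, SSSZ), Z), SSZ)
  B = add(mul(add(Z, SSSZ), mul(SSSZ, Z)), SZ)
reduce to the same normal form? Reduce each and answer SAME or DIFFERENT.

Term A:
  start: mul(add(add(Z, SSSZ), Z), SSZ)
  step 1: mul(add(SSSZ, Z), SSZ)
  step 2: mul(S(add(SSZ, Z)), SSZ)
  step 3: add(SSZ, mul(add(SSZ, Z), SSZ))
  step 4: S(add(SZ, mul(add(SSZ, Z), SSZ)))
  step 5: S(S(add(Z, mul(add(SSZ, Z), SSZ))))
  step 6: S(S(mul(add(SSZ, Z), SSZ)))
  step 7: S(S(mul(S(add(SZ, Z)), SSZ)))
  step 8: S(S(add(SSZ, mul(add(SZ, Z), SSZ))))
  step 9: S(S(S(add(SZ, mul(add(SZ, Z), SSZ)))))
  step 10: S(S(S(S(add(Z, mul(add(SZ, Z), SSZ))))))
  step 11: S(S(S(S(mul(add(SZ, Z), SSZ)))))
  step 12: S(S(S(S(mul(S(add(Z, Z)), SSZ)))))
  step 13: S(S(S(S(add(SSZ, mul(add(Z, Z), SSZ))))))
  step 14: S(S(S(S(S(add(SZ, mul(add(Z, Z), SSZ)))))))
  step 15: S(S(S(S(S(S(add(Z, mul(add(Z, Z), SSZ))))))))
  step 16: S(S(S(S(S(S(mul(add(Z, Z), SSZ)))))))
  step 17: S(S(S(S(S(S(mul(Z, SSZ)))))))
  step 18: S^6(Z)

Term B:
  start: add(mul(add(Z, SSSZ), mul(SSSZ, Z)), SZ)
  step 1: add(mul(SSSZ, mul(SSSZ, Z)), SZ)
  step 2: add(add(mul(SSSZ, Z), mul(SSZ, mul(SSSZ, Z))), SZ)
  step 3: add(add(add(Z, mul(SSZ, Z)), mul(SSZ, mul(SSSZ, Z))), SZ)
  step 4: add(add(mul(SSZ, Z), mul(SSZ, mul(SSSZ, Z))), SZ)
  step 5: add(add(add(Z, mul(SZ, Z)), mul(SSZ, mul(SSSZ, Z))), SZ)
  step 6: add(add(mul(SZ, Z), mul(SSZ, mul(SSSZ, Z))), SZ)
  step 7: add(add(add(Z, mul(Z, Z)), mul(SSZ, mul(SSSZ, Z))), SZ)
  step 8: add(add(mul(Z, Z), mul(SSZ, mul(SSSZ, Z))), SZ)
  step 9: add(add(Z, mul(SSZ, mul(SSSZ, Z))), SZ)
  step 10: add(mul(SSZ, mul(SSSZ, Z)), SZ)
  step 11: add(add(mul(SSSZ, Z), mul(SZ, mul(SSSZ, Z))), SZ)
  step 12: add(add(add(Z, mul(SSZ, Z)), mul(SZ, mul(SSSZ, Z))), SZ)
  step 13: add(add(mul(SSZ, Z), mul(SZ, mul(SSSZ, Z))), SZ)
  step 14: add(add(add(Z, mul(SZ, Z)), mul(SZ, mul(SSSZ, Z))), SZ)
  step 15: add(add(mul(SZ, Z), mul(SZ, mul(SSSZ, Z))), SZ)
  step 16: add(add(add(Z, mul(Z, Z)), mul(SZ, mul(SSSZ, Z))), SZ)
  step 17: add(add(mul(Z, Z), mul(SZ, mul(SSSZ, Z))), SZ)
  step 18: add(add(Z, mul(SZ, mul(SSSZ, Z))), SZ)
  step 19: add(mul(SZ, mul(SSSZ, Z)), SZ)
  step 20: add(add(mul(SSSZ, Z), mul(Z, mul(SSSZ, Z))), SZ)
  step 21: add(add(add(Z, mul(SSZ, Z)), mul(Z, mul(SSSZ, Z))), SZ)
  step 22: add(add(mul(SSZ, Z), mul(Z, mul(SSSZ, Z))), SZ)
  step 23: add(add(add(Z, mul(SZ, Z)), mul(Z, mul(SSSZ, Z))), SZ)
  step 24: add(add(mul(SZ, Z), mul(Z, mul(SSSZ, Z))), SZ)
  step 25: add(add(add(Z, mul(Z, Z)), mul(Z, mul(SSSZ, Z))), SZ)
  step 26: add(add(mul(Z, Z), mul(Z, mul(SSSZ, Z))), SZ)
  step 27: add(add(Z, mul(Z, mul(SSSZ, Z))), SZ)
  step 28: add(mul(Z, mul(SSSZ, Z)), SZ)
  step 29: add(Z, SZ)
  step 30: SZ

Answer: DIFFERENT — A ⇓ S^6(Z), B ⇓ SZ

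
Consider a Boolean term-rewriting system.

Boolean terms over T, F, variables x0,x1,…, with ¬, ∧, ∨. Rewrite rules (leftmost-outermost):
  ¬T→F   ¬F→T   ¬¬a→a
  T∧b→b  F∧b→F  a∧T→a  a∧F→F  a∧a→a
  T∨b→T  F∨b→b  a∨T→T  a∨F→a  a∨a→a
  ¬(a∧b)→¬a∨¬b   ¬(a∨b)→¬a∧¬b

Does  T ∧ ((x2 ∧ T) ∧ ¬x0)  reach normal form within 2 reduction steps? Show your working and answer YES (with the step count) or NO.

  start: T ∧ ((x2 ∧ T) ∧ ¬x0)
  [1] (x2 ∧ T) ∧ ¬x0
  [2] x2 ∧ ¬x0

Answer: YES — reaches normal form x2 ∧ ¬x0 in 2 ≤ 2 steps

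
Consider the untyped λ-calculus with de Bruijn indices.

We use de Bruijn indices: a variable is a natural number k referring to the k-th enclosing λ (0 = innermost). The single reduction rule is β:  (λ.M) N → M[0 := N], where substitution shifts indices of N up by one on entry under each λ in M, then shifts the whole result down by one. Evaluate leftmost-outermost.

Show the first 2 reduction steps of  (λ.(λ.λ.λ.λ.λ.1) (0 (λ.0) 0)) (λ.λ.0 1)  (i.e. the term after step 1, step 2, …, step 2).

Answer: after 2 steps: λ.λ.λ.λ.1

Working:
  start: (λ.(λ.λ.λ.λ.λ.1) (0 (λ.0) 0)) (λ.λ.0 1)
  →1  (λ.λ.λ.λ.λ.1) ((λ.λ.0 1) (λ.0) (λ.λ.0 1))
  →2  λ.λ.λ.λ.1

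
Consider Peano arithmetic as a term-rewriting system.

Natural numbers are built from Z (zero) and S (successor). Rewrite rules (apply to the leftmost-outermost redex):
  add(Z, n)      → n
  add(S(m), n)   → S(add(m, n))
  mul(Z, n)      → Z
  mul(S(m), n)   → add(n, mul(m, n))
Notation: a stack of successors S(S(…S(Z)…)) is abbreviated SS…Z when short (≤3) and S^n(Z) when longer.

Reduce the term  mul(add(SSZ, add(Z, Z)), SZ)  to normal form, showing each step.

Answer: normal form = SSZ  (in 11 steps)

Working:
  start: mul(add(SSZ, add(Z, Z)), SZ)
  step 1: mul(S(add(SZ, add(Z, Z))), SZ)
  step 2: add(SZ, mul(add(SZ, add(Z, Z)), SZ))
  step 3: S(add(Z, mul(add(SZ, add(Z, Z)), SZ)))
  step 4: S(mul(add(SZ, add(Z, Z)), SZ))
  step 5: S(mul(S(add(Z, add(Z, Z))), SZ))
  step 6: S(add(SZ, mul(add(Z, add(Z, Z)), SZ)))
  step 7: S(S(add(Z, mul(add(Z, add(Z, Z)), SZ))))
  step 8: S(S(mul(add(Z, add(Z, Z)), SZ)))
  step 9: S(S(mul(add(Z, Z), SZ)))
  step 10: S(S(mul(Z, SZ)))
  step 11: SSZ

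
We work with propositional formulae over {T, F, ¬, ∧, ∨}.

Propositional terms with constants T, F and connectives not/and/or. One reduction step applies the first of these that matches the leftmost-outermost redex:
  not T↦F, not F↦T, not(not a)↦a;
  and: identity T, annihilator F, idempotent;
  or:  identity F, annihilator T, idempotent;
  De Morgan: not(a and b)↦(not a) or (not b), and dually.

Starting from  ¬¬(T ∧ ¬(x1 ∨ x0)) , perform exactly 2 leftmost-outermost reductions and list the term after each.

Answer: after 2 steps: ¬(x1 ∨ x0)

Reduction:
  start: ¬¬(T ∧ ¬(x1 ∨ x0))
  step 1: T ∧ ¬(x1 ∨ x0)
  step 2: ¬(x1 ∨ x0)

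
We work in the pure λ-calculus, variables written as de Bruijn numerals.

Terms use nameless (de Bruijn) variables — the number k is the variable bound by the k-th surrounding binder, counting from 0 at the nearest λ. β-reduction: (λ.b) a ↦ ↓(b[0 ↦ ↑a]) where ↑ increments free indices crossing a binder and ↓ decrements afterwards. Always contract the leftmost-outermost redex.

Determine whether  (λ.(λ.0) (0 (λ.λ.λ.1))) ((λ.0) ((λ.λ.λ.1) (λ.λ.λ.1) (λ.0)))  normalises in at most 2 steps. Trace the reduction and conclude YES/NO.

Answer: NO — after 2 steps the term is (λ.0) ((λ.λ.λ.1) (λ.λ.λ.1) (λ.0)) (λ.λ.λ.1), not yet normal

Working:
  start: (λ.(λ.0) (0 (λ.λ.λ.1))) ((λ.0) ((λ.λ.λ.1) (λ.λ.λ.1) (λ.0)))
  step 1: (λ.0) ((λ.0) ((λ.λ.λ.1) (λ.λ.λ.1) (λ.0)) (λ.λ.λ.1))
  step 2: (λ.0) ((λ.λ.λ.1) (λ.λ.λ.1) (λ.0)) (λ.λ.λ.1)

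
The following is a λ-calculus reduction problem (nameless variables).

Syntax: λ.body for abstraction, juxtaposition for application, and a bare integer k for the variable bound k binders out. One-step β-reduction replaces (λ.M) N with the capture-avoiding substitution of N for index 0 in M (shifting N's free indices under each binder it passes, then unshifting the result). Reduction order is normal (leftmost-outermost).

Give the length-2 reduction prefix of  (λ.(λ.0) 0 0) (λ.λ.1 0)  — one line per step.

  start: (λ.(λ.0) 0 0) (λ.λ.1 0)
  →1  (λ.0) (λ.λ.1 0) (λ.λ.1 0)
  →2  (λ.λ.1 0) (λ.λ.1 0)

Answer: after 2 steps: (λ.λ.1 0) (λ.λ.1 0)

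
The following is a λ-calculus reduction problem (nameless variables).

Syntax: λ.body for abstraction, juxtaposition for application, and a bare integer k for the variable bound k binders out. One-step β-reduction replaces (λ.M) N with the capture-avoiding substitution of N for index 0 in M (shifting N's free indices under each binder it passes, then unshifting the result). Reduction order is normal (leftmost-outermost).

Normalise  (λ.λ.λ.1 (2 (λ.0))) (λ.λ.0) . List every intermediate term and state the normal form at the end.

Answer: normal form = λ.λ.1 (λ.0)  (in 2 steps)

Reduction:
  start: (λ.λ.λ.1 (2 (λ.0))) (λ.λ.0)
  [1] λ.λ.1 ((λ.λ.0) (λ.0))
  [2] λ.λ.1 (λ.0)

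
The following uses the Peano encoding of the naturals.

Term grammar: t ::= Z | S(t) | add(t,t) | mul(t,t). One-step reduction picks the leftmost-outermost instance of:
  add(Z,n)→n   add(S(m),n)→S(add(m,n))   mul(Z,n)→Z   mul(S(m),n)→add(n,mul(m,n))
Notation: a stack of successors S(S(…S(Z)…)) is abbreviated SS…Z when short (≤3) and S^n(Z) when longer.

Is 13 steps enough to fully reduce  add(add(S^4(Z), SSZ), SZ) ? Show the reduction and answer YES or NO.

  start: add(add(S^4(Z), SSZ), SZ)
  step 1: add(S(add(SSSZ, SSZ)), SZ)
  step 2: S(add(add(SSSZ, SSZ), SZ))
  step 3: S(add(S(add(SSZ, SSZ)), SZ))
  step 4: S(S(add(add(SSZ, SSZ), SZ)))
  step 5: S(S(add(S(add(SZ, SSZ)), SZ)))
  step 6: S(S(S(add(add(SZ, SSZ), SZ))))
  step 7: S(S(S(add(S(add(Z, SSZ)), SZ))))
  step 8: S(S(S(S(add(add(Z, SSZ), SZ)))))
  step 9: S(S(S(S(add(SSZ, SZ)))))
  step 10: S(S(S(S(S(add(SZ, SZ))))))
  step 11: S(S(S(S(S(S(add(Z, SZ)))))))
  step 12: S^7(Z)

Answer: YES — reaches normal form S^7(Z) in 12 ≤ 13 steps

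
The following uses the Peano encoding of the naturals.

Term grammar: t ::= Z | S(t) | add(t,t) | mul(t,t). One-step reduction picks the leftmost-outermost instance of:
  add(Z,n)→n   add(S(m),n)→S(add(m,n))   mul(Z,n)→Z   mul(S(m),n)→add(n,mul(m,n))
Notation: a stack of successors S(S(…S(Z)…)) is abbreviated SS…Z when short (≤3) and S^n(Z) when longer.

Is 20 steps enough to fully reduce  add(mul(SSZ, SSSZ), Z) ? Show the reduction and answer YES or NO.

  start: add(mul(SSZ, SSSZ), Z)
  →1  add(add(SSSZ, mul(SZ, SSSZ)), Z)
  →2  add(S(add(SSZ, mul(SZ, SSSZ))), Z)
  →3  S(add(add(SSZ, mul(SZ, SSSZ)), Z))
  →4  S(add(S(add(SZ, mul(SZ, SSSZ))), Z))
  →5  S(S(add(add(SZ, mul(SZ, SSSZ)), Z)))
  →6  S(S(add(S(add(Z, mul(SZ, SSSZ))), Z)))
  →7  S(S(S(add(add(Z, mul(SZ, SSSZ)), Z))))
  →8  S(S(S(add(mul(SZ, SSSZ), Z))))
  →9  S(S(S(add(add(SSSZ, mul(Z, SSSZ)), Z))))
  →10  S(S(S(add(S(add(SSZ, mul(Z, SSSZ))), Z))))
  →11  S(S(S(S(add(add(SSZ, mul(Z, SSSZ)), Z)))))
  →12  S(S(S(S(add(S(add(SZ, mul(Z, SSSZ))), Z)))))
  →13  S(S(S(S(S(add(add(SZ, mul(Z, SSSZ)), Z))))))
  →14  S(S(S(S(S(add(S(add(Z, mul(Z, SSSZ))), Z))))))
  →15  S(S(S(S(S(S(add(add(Z, mul(Z, SSSZ)), Z)))))))
  →16  S(S(S(S(S(S(add(mul(Z, SSSZ), Z)))))))
  →17  S(S(S(S(S(S(add(Z, Z)))))))
  →18  S^6(Z)

Answer: YES — reaches normal form S^6(Z) in 18 ≤ 20 steps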